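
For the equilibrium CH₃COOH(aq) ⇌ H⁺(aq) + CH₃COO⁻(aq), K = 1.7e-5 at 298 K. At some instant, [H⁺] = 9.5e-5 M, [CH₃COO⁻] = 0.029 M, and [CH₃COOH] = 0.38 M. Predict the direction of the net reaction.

Q = [H⁺]·[CH₃COO⁻] / [CH₃COOH] = (9.5e-5)·(0.029) / (0.38) = 7.2e-6
Q = 7.2e-6 < K = 1.7e-5, so the forward reaction proceeds.

forward (toward products)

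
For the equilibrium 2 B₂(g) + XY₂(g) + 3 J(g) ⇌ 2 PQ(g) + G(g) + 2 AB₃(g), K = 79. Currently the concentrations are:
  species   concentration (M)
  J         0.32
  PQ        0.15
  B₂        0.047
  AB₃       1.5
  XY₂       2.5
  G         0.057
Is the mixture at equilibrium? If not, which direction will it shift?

Q = [PQ]²·[G]·[AB₃]² / ([B₂]²·[XY₂]·[J]³) = (0.15)²·(0.057)·(1.5)² / ((0.047)²·(2.5)·(0.32)³) = 16
Q = 16 < K = 79: net forward reaction.

no; Q < K, reaction proceeds forward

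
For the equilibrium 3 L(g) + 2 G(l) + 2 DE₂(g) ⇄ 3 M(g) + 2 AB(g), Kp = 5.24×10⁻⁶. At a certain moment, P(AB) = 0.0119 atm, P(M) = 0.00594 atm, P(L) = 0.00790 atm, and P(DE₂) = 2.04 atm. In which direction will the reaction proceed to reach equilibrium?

to the left

(G is a pure liquid — omitted from Qp.)
Qp = P(M)³·P(AB)² / (P(L)³·P(DE₂)²) = (0.00594)³·(0.0119)² / ((0.00790)³·(2.04)²) = 1.45×10⁻⁵
Qp = 1.45×10⁻⁵ > Kp = 5.24×10⁻⁶, so the reverse reaction proceeds.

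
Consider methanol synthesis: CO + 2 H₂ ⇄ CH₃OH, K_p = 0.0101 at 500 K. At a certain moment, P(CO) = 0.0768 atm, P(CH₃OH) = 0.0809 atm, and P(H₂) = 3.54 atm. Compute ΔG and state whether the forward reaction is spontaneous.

Q_p = P(CH₃OH) / (P(CO)·P(H₂)²) = (0.0809) / ((0.0768)·(3.54)²) = 0.0841
ΔG = RT ln(Q_p/K_p) = (8.314 J mol⁻¹ K⁻¹)(500 K) × ln(0.0841/0.0101)
   = (4.157 kJ/mol)(2.119) = 8.81 kJ/mol
ΔG > 0, so the forward reaction is non-spontaneous (proceeds in reverse).

ΔG = 8.81 kJ/mol; the forward reaction is non-spontaneous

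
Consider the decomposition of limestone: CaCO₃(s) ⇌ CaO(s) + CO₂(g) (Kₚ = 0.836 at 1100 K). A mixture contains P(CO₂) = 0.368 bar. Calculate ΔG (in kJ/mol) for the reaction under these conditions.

(CaCO₃, CaO are pure solids — omitted from Qₚ.)
Qₚ = P(CO₂) = 0.368
ΔG = RT ln(Qₚ/Kₚ) = (8.314 J mol⁻¹ K⁻¹)(1100 K) × ln(0.368/0.836)
   = (9.145 kJ/mol)(-0.8205) = -7.50 kJ/mol
ΔG < 0, so the forward reaction is spontaneous (proceeds forward).

ΔG = -7.50 kJ/mol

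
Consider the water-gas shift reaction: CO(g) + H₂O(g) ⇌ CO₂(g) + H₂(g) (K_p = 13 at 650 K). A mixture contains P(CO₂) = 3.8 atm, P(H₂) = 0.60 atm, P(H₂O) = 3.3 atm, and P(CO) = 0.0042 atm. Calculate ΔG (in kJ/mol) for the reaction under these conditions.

Q_p = P(CO₂)·P(H₂) / (P(CO)·P(H₂O)) = (3.8)·(0.60) / ((0.0042)·(3.3)) = 165
ΔG = RT ln(Q_p/K_p) = (8.314 J mol⁻¹ K⁻¹)(650 K) × ln(165/13)
   = (5.404 kJ/mol)(2.541) = 13.7 kJ/mol
ΔG > 0, so the forward reaction is non-spontaneous (proceeds in reverse).

ΔG = 13.7 kJ/mol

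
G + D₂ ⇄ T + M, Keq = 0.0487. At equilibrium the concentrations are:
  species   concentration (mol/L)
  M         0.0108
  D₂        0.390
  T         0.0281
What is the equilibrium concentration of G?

At equilibrium, Keq = [T]·[M] / ([G]·[D₂]) = 0.0487.
(0.0281)·(0.0108) / (([G])·(0.390)) = 0.0487
[G] = 0.0160 mol/L

[G] = 0.0160 mol/L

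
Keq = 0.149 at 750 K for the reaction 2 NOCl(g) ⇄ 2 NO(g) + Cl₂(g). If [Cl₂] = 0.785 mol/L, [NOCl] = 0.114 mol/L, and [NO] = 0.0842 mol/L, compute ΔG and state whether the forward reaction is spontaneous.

ΔG = 6.58 kJ/mol; the forward reaction is non-spontaneous

Q = [NO]²·[Cl₂] / [NOCl]² = (0.0842)²·(0.785) / (0.114)² = 0.428
ΔG = RT ln(Q/Keq) = (8.314 J mol⁻¹ K⁻¹)(750 K) × ln(0.428/0.149)
   = (6.236 kJ/mol)(1.055) = 6.58 kJ/mol
ΔG > 0, so the forward reaction is non-spontaneous (proceeds in reverse).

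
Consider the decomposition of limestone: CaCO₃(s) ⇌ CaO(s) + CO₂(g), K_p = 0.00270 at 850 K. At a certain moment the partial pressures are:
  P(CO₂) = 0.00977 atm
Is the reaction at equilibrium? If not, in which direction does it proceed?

to the left

(CaCO₃, CaO are pure solids — omitted from Q_p.)
Q_p = P(CO₂) = 0.00977
Q_p = 0.00977 > K_p = 0.00270, so the reverse reaction proceeds.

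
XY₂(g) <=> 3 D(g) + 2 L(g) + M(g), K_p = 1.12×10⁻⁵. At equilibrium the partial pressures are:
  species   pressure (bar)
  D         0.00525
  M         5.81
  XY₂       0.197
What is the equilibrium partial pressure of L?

At equilibrium, K_p = P(D)³·P(L)²·P(M) / P(XY₂) = 1.12×10⁻⁵.
(0.00525)³·(P(L))²·(5.81) / (0.197) = 1.12×10⁻⁵
P(L)² = 2.62 ⇒ P(L) = 1.62 bar

P(L) = 1.62 bar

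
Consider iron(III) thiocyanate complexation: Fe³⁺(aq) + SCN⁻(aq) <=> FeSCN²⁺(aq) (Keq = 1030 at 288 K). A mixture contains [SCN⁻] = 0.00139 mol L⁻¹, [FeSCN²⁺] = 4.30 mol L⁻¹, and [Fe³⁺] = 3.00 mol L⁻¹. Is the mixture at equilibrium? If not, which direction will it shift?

Q = [FeSCN²⁺] / ([Fe³⁺]·[SCN⁻]) = (4.30) / ((3.00)·(0.00139)) = 1030
Q = 1030 = Keq; the system is at equilibrium.

yes, at equilibrium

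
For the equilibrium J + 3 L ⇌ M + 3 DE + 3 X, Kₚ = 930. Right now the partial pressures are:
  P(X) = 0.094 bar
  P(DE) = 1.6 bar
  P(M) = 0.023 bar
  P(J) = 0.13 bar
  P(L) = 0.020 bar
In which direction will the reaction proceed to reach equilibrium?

forward (toward products)

Qₚ = P(M)·P(DE)³·P(X)³ / (P(J)·P(L)³) = (0.023)·(1.6)³·(0.094)³ / ((0.13)·(0.020)³) = 75
Qₚ = 75 < Kₚ = 930, so the forward reaction proceeds.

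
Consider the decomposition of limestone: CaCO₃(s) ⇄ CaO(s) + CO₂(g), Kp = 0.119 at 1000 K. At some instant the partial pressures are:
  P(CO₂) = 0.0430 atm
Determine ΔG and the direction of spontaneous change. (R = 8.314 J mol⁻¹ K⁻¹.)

ΔG = -8.46 kJ/mol; the forward reaction is spontaneous

(CaCO₃, CaO are pure solids — omitted from Qp.)
Qp = P(CO₂) = 0.0430
ΔG = RT ln(Qp/Kp) = (8.314 J mol⁻¹ K⁻¹)(1000 K) × ln(0.0430/0.119)
   = (8.314 kJ/mol)(-1.018) = -8.46 kJ/mol
ΔG < 0, so the forward reaction is spontaneous (proceeds forward).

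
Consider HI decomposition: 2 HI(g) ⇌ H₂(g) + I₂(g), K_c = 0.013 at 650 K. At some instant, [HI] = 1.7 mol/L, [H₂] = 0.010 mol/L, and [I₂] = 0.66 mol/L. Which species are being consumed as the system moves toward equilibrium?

HI (reactants)

Q_c = [H₂]·[I₂] / [HI]² = (0.010)·(0.66) / (1.7)² = 0.0023
Q_c = 0.0023 < K_c = 0.013: net forward reaction.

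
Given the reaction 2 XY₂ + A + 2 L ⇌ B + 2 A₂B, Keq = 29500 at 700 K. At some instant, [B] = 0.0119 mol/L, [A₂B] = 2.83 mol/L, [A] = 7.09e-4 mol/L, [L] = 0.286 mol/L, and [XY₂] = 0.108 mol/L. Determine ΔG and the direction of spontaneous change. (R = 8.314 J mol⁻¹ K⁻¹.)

ΔG = 9.10 kJ/mol; the forward reaction is non-spontaneous

Q = [B]·[A₂B]² / ([XY₂]²·[A]·[L]²) = (0.0119)·(2.83)² / ((0.108)²·(7.09e-4)·(0.286)²) = 1.41e5
ΔG = RT ln(Q/Keq) = (8.314 J mol⁻¹ K⁻¹)(700 K) × ln(1.41e5/29500)
   = (5.820 kJ/mol)(1.564) = 9.10 kJ/mol
ΔG > 0, so the forward reaction is non-spontaneous (proceeds in reverse).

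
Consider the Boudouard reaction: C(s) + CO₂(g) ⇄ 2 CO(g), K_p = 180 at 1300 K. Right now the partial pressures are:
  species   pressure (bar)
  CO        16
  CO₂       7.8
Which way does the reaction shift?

forward (toward products)

(C is a pure solid — omitted from Q_p.)
Q_p = P(CO)² / P(CO₂) = (16)² / (7.8) = 33
Q_p = 33 < K_p = 180, so the forward reaction proceeds.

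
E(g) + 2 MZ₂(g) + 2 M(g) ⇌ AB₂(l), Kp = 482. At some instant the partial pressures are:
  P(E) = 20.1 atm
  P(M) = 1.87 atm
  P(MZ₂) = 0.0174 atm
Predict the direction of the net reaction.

toward products

(AB₂ is a pure liquid — omitted from Qp.)
Qp = 1 / (P(E)·P(MZ₂)²·P(M)²) = 1 / ((20.1)·(0.0174)²·(1.87)²) = 47.0
Qp = 47.0 < Kp = 482, so the forward reaction proceeds.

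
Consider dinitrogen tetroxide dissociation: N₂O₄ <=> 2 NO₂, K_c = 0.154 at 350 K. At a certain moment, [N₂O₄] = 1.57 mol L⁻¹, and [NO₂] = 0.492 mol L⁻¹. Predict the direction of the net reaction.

Q_c = [NO₂]² / [N₂O₄] = (0.492)² / (1.57) = 0.154
Q_c = 0.154 = K_c, so the system is already at equilibrium.

neither direction; the system is at equilibrium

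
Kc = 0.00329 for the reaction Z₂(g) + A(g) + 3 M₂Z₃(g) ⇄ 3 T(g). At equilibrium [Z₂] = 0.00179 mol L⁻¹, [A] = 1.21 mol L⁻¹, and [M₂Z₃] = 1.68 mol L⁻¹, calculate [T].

At equilibrium, Kc = [T]³ / ([Z₂]·[A]·[M₂Z₃]³) = 0.00329.
([T])³ / ((0.00179)·(1.21)·(1.68)³) = 0.00329
[T]³ = 3.38×10⁻⁵ ⇒ [T] = 0.0323 mol L⁻¹

[T] = 0.0323 mol L⁻¹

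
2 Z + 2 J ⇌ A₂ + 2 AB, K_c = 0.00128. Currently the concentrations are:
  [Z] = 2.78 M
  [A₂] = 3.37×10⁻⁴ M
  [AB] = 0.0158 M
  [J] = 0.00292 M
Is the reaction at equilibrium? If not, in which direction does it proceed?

Q_c = [A₂]·[AB]² / ([Z]²·[J]²) = (3.37×10⁻⁴)·(0.0158)² / ((2.78)²·(0.00292)²) = 0.00128
Q_c = 0.00128 = K_c, so the system is already at equilibrium.

at equilibrium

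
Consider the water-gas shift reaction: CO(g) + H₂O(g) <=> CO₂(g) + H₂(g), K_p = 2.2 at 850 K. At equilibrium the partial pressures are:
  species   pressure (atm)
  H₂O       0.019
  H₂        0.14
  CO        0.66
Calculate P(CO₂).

At equilibrium, K_p = P(CO₂)·P(H₂) / (P(CO)·P(H₂O)) = 2.2.
(P(CO₂))·(0.14) / ((0.66)·(0.019)) = 2.2
P(CO₂) = 0.197 = 0.20 atm

P(CO₂) = 0.20 atm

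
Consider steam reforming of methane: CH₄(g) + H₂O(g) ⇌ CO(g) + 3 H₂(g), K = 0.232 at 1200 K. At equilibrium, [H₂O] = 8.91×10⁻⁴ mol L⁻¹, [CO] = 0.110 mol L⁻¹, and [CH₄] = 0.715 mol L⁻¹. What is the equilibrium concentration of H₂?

[H₂] = 0.110 mol L⁻¹

At equilibrium, K = [CO]·[H₂]³ / ([CH₄]·[H₂O]) = 0.232.
(0.110)·([H₂])³ / ((0.715)·(8.91×10⁻⁴)) = 0.232
[H₂]³ = 0.00134 ⇒ [H₂] = 0.110 mol L⁻¹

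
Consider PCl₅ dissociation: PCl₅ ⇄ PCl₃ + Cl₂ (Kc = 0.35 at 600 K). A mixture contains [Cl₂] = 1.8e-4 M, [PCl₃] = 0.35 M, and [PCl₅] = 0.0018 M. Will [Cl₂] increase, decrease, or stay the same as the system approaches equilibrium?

Qc = [PCl₃]·[Cl₂] / [PCl₅] = (0.35)·(1.8e-4) / (0.0018) = 0.035
Qc = 0.035 < Kc = 0.35: net forward reaction.
Cl₂ is a product, so it increases.

increase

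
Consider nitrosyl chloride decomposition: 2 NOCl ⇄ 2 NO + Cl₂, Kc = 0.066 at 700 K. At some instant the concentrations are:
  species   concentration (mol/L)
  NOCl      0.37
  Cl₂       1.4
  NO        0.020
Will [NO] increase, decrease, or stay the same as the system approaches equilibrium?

increase

Qc = [NO]²·[Cl₂] / [NOCl]² = (0.020)²·(1.4) / (0.37)² = 0.0041
Qc = 0.0041 < Kc = 0.066: net forward reaction.
NO is a product, so it increases.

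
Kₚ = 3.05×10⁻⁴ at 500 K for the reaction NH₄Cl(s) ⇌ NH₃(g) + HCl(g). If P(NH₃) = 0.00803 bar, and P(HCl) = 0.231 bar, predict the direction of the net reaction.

toward reactants

(NH₄Cl is a pure solid — omitted from Qₚ.)
Qₚ = P(NH₃)·P(HCl) = (0.00803)·(0.231) = 0.00185
Qₚ = 0.00185 > Kₚ = 3.05×10⁻⁴, so the reverse reaction proceeds.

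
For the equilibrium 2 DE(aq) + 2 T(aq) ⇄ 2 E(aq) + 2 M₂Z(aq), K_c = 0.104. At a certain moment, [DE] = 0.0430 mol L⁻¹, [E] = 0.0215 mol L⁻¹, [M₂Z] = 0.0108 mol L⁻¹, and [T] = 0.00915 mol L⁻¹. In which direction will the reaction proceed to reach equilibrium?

reverse (toward reactants)

Q_c = [E]²·[M₂Z]² / ([DE]²·[T]²) = (0.0215)²·(0.0108)² / ((0.0430)²·(0.00915)²) = 0.348
Q_c = 0.348 > K_c = 0.104, so the reverse reaction proceeds.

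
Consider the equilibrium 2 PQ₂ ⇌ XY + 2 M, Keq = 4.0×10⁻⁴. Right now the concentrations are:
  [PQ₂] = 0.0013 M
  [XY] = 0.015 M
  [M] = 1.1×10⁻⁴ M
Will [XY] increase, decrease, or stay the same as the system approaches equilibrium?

Q = [XY]·[M]² / [PQ₂]² = (0.015)·(1.1×10⁻⁴)² / (0.0013)² = 1.1×10⁻⁴
Q = 1.1×10⁻⁴ < Keq = 4.0×10⁻⁴: net forward reaction.
XY is a product, so it increases.

increase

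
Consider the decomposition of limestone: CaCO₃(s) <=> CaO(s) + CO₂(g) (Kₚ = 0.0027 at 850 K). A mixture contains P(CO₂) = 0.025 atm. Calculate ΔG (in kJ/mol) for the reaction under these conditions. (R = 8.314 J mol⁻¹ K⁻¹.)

ΔG = 15.7 kJ/mol

(CaCO₃, CaO are pure solids — omitted from Qₚ.)
Qₚ = P(CO₂) = 0.0250
ΔG = RT ln(Qₚ/Kₚ) = (8.314 J mol⁻¹ K⁻¹)(850 K) × ln(0.0250/0.0027)
   = (7.067 kJ/mol)(2.226) = 15.7 kJ/mol
ΔG > 0, so the forward reaction is non-spontaneous (proceeds in reverse).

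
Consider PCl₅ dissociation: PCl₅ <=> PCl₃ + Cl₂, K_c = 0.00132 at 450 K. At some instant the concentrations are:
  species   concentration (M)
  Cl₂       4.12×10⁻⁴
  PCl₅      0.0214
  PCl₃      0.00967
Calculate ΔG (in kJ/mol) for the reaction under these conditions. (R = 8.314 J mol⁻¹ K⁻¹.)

ΔG = -7.33 kJ/mol

Q_c = [PCl₃]·[Cl₂] / [PCl₅] = (0.00967)·(4.12×10⁻⁴) / (0.0214) = 1.86×10⁻⁴
ΔG = RT ln(Q_c/K_c) = (8.314 J mol⁻¹ K⁻¹)(450 K) × ln(1.86×10⁻⁴/0.00132)
   = (3.741 kJ/mol)(-1.960) = -7.33 kJ/mol
ΔG < 0, so the forward reaction is spontaneous (proceeds forward).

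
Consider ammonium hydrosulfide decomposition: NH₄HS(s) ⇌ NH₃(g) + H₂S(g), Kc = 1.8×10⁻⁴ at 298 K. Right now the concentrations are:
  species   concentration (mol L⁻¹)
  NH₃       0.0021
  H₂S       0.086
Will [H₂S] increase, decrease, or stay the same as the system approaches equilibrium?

stay the same

(NH₄HS is a pure solid — omitted from Qc.)
Qc = [NH₃]·[H₂S] = (0.0021)·(0.086) = 1.8×10⁻⁴
Qc = 1.8×10⁻⁴ = Kc; the system is at equilibrium.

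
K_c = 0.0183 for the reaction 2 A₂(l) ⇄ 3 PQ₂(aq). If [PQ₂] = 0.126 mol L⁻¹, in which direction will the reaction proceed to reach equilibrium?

(A₂ is a pure liquid — omitted from Q_c.)
Q_c = [PQ₂]³ = (0.126)³ = 0.00200
Q_c = 0.00200 < K_c = 0.0183, so the forward reaction proceeds.

toward products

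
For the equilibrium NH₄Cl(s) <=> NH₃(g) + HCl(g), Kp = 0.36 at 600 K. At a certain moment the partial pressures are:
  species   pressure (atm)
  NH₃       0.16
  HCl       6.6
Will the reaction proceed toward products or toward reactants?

to the left

(NH₄Cl is a pure solid — omitted from Qp.)
Qp = P(NH₃)·P(HCl) = (0.16)·(6.6) = 1.1
Qp = 1.1 > Kp = 0.36, so the reverse reaction proceeds.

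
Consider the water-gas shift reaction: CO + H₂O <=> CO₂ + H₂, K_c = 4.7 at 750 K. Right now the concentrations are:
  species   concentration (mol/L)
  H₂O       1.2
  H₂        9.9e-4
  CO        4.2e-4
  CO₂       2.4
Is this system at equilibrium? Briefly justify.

Q_c = [CO₂]·[H₂] / ([CO]·[H₂O]) = (2.4)·(9.9e-4) / ((4.2e-4)·(1.2)) = 4.7
Q_c = 4.7 = K_c; the system is at equilibrium.

yes, at equilibrium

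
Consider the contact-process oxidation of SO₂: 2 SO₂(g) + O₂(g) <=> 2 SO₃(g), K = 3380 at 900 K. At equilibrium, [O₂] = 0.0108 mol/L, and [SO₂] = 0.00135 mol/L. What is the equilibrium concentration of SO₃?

At equilibrium, K = [SO₃]² / ([SO₂]²·[O₂]) = 3380.
([SO₃])² / ((0.00135)²·(0.0108)) = 3380
[SO₃]² = 6.65×10⁻⁵ ⇒ [SO₃] = 0.00816 mol/L

[SO₃] = 0.00816 mol/L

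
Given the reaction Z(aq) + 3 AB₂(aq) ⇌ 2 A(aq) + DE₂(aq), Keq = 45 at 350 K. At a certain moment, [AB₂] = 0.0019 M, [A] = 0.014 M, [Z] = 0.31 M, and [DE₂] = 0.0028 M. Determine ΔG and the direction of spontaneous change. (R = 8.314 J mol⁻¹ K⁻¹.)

ΔG = 5.08 kJ/mol; the forward reaction is non-spontaneous

Q = [A]²·[DE₂] / ([Z]·[AB₂]³) = (0.014)²·(0.0028) / ((0.31)·(0.0019)³) = 258
ΔG = RT ln(Q/Keq) = (8.314 J mol⁻¹ K⁻¹)(350 K) × ln(258/45)
   = (2.910 kJ/mol)(1.746) = 5.08 kJ/mol
ΔG > 0, so the forward reaction is non-spontaneous (proceeds in reverse).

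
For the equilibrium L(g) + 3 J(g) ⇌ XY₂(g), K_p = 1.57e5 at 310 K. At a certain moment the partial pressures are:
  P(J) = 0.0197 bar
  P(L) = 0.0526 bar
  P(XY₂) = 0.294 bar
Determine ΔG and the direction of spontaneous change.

Q_p = P(XY₂) / (P(L)·P(J)³) = (0.294) / ((0.0526)·(0.0197)³) = 7.31e5
ΔG = RT ln(Q_p/K_p) = (8.314 J mol⁻¹ K⁻¹)(310 K) × ln(7.31e5/1.57e5)
   = (2.577 kJ/mol)(1.538) = 3.96 kJ/mol
ΔG > 0, so the forward reaction is non-spontaneous (proceeds in reverse).

ΔG = 3.96 kJ/mol; the forward reaction is non-spontaneous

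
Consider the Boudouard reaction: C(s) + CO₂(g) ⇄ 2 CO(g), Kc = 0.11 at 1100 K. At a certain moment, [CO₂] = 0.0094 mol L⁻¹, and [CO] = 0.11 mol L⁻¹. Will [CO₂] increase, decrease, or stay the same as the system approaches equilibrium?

(C is a pure solid — omitted from Qc.)
Qc = [CO]² / [CO₂] = (0.11)² / (0.0094) = 1.3
Qc = 1.3 > Kc = 0.11: net reverse reaction.
CO₂ is a reactant, so it increases.

increase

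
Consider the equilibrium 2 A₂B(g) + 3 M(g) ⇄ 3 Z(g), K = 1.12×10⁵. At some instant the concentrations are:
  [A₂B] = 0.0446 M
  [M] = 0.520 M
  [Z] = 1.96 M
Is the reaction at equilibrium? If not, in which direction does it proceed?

Q = [Z]³ / ([A₂B]²·[M]³) = (1.96)³ / ((0.0446)²·(0.520)³) = 26900
Q = 26900 < K = 1.12×10⁵, so the forward reaction proceeds.

to the right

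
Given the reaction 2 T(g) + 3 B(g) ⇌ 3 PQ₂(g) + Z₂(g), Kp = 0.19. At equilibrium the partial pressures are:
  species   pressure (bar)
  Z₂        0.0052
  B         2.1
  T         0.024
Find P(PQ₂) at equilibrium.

At equilibrium, Kp = P(PQ₂)³·P(Z₂) / (P(T)²·P(B)³) = 0.19.
(P(PQ₂))³·(0.0052) / ((0.024)²·(2.1)³) = 0.19
P(PQ₂)³ = 0.195 ⇒ P(PQ₂) = 0.58 bar

P(PQ₂) = 0.58 bar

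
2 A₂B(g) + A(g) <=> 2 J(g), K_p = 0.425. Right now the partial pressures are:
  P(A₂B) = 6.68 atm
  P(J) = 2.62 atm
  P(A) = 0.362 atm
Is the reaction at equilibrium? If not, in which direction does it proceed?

at equilibrium

Q_p = P(J)² / (P(A₂B)²·P(A)) = (2.62)² / ((6.68)²·(0.362)) = 0.425
Q_p = 0.425 = K_p, so the system is already at equilibrium.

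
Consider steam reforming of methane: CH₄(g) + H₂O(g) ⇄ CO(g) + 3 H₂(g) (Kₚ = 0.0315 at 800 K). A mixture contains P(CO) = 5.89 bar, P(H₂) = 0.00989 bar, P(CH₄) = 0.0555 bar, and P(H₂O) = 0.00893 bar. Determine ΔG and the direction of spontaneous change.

Qₚ = P(CO)·P(H₂)³ / (P(CH₄)·P(H₂O)) = (5.89)·(0.00989)³ / ((0.0555)·(0.00893)) = 0.0115
ΔG = RT ln(Qₚ/Kₚ) = (8.314 J mol⁻¹ K⁻¹)(800 K) × ln(0.0115/0.0315)
   = (6.651 kJ/mol)(-1.008) = -6.70 kJ/mol
ΔG < 0, so the forward reaction is spontaneous (proceeds forward).

ΔG = -6.70 kJ/mol; the forward reaction is spontaneous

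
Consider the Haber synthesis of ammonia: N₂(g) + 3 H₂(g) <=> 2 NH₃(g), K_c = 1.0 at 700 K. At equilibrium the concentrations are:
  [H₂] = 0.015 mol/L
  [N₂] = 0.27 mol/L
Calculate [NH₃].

At equilibrium, K_c = [NH₃]² / ([N₂]·[H₂]³) = 1.0.
([NH₃])² / ((0.27)·(0.015)³) = 1.0
[NH₃]² = 9.11e-7 ⇒ [NH₃] = 9.5e-4 mol/L

[NH₃] = 9.5e-4 mol/L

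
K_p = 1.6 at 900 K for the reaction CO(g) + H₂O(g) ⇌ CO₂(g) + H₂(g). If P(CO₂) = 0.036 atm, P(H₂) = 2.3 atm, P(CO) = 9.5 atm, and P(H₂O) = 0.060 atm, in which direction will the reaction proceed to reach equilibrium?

in the forward direction

Q_p = P(CO₂)·P(H₂) / (P(CO)·P(H₂O)) = (0.036)·(2.3) / ((9.5)·(0.060)) = 0.15
Q_p = 0.15 < K_p = 1.6, so the forward reaction proceeds.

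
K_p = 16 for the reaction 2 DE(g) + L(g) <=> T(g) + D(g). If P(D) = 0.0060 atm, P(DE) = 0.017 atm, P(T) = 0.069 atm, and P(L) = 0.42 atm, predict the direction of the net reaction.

forward (toward products)

Q_p = P(T)·P(D) / (P(DE)²·P(L)) = (0.069)·(0.0060) / ((0.017)²·(0.42)) = 3.4
Q_p = 3.4 < K_p = 16, so the forward reaction proceeds.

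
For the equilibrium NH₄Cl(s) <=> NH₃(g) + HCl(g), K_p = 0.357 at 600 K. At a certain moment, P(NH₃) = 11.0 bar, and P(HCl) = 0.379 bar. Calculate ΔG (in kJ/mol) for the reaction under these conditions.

(NH₄Cl is a pure solid — omitted from Q_p.)
Q_p = P(NH₃)·P(HCl) = (11.0)·(0.379) = 4.17
ΔG = RT ln(Q_p/K_p) = (8.314 J mol⁻¹ K⁻¹)(600 K) × ln(4.17/0.357)
   = (4.988 kJ/mol)(2.458) = 12.3 kJ/mol
ΔG > 0, so the forward reaction is non-spontaneous (proceeds in reverse).

ΔG = 12.3 kJ/mol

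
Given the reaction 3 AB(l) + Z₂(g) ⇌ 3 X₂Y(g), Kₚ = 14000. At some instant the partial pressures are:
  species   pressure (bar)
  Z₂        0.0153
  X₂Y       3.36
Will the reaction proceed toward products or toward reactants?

toward products

(AB is a pure liquid — omitted from Qₚ.)
Qₚ = P(X₂Y)³ / P(Z₂) = (3.36)³ / (0.0153) = 2480
Qₚ = 2480 < Kₚ = 14000, so the forward reaction proceeds.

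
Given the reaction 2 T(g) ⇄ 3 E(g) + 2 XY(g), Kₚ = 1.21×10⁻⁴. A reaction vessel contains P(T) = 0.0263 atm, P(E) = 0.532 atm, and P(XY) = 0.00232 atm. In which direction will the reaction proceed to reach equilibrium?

toward reactants

Qₚ = P(E)³·P(XY)² / P(T)² = (0.532)³·(0.00232)² / (0.0263)² = 0.00117
Qₚ = 0.00117 > Kₚ = 1.21×10⁻⁴, so the reverse reaction proceeds.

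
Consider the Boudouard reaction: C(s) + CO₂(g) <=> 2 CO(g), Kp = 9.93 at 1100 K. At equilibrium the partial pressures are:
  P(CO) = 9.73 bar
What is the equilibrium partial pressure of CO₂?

(C is a pure solid — omitted from Kp.)
At equilibrium, Kp = P(CO)² / P(CO₂) = 9.93.
(9.73)² / (P(CO₂)) = 9.93
P(CO₂) = 9.53 bar

P(CO₂) = 9.53 bar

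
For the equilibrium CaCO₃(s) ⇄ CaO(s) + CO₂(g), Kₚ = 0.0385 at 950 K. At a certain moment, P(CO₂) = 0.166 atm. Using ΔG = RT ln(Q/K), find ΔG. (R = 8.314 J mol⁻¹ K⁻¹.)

ΔG = 11.5 kJ/mol

(CaCO₃, CaO are pure solids — omitted from Qₚ.)
Qₚ = P(CO₂) = 0.166
ΔG = RT ln(Qₚ/Kₚ) = (8.314 J mol⁻¹ K⁻¹)(950 K) × ln(0.166/0.0385)
   = (7.898 kJ/mol)(1.461) = 11.5 kJ/mol
ΔG > 0, so the forward reaction is non-spontaneous (proceeds in reverse).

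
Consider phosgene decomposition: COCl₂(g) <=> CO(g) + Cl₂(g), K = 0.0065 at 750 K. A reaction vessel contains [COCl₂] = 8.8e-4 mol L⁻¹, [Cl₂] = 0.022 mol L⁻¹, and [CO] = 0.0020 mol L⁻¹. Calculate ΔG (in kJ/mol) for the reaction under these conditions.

Q = [CO]·[Cl₂] / [COCl₂] = (0.0020)·(0.022) / (8.8e-4) = 0.0500
ΔG = RT ln(Q/K) = (8.314 J mol⁻¹ K⁻¹)(750 K) × ln(0.0500/0.0065)
   = (6.236 kJ/mol)(2.040) = 12.7 kJ/mol
ΔG > 0, so the forward reaction is non-spontaneous (proceeds in reverse).

ΔG = 12.7 kJ/mol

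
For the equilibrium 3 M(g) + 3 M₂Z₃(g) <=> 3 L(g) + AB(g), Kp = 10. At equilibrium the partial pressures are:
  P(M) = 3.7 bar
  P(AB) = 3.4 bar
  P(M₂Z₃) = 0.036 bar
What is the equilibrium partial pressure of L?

At equilibrium, Kp = P(L)³·P(AB) / (P(M)³·P(M₂Z₃)³) = 10.
(P(L))³·(3.4) / ((3.7)³·(0.036)³) = 10
P(L)³ = 0.00695 ⇒ P(L) = 0.19 bar

P(L) = 0.19 bar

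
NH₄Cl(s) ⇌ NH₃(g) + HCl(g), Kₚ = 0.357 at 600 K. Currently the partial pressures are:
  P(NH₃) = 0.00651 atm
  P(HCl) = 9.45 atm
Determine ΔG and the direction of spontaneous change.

(NH₄Cl is a pure solid — omitted from Qₚ.)
Qₚ = P(NH₃)·P(HCl) = (0.00651)·(9.45) = 0.0615
ΔG = RT ln(Qₚ/Kₚ) = (8.314 J mol⁻¹ K⁻¹)(600 K) × ln(0.0615/0.357)
   = (4.988 kJ/mol)(-1.759) = -8.77 kJ/mol
ΔG < 0, so the forward reaction is spontaneous (proceeds forward).

ΔG = -8.77 kJ/mol; the forward reaction is spontaneous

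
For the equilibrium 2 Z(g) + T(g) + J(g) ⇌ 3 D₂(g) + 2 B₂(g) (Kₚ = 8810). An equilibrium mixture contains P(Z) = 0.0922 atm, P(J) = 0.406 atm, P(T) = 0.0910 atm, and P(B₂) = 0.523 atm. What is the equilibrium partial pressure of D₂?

P(D₂) = 2.16 atm

At equilibrium, Kₚ = P(D₂)³·P(B₂)² / (P(Z)²·P(T)·P(J)) = 8810.
(P(D₂))³·(0.523)² / ((0.0922)²·(0.0910)·(0.406)) = 8810
P(D₂)³ = 10.1 ⇒ P(D₂) = 2.16 atm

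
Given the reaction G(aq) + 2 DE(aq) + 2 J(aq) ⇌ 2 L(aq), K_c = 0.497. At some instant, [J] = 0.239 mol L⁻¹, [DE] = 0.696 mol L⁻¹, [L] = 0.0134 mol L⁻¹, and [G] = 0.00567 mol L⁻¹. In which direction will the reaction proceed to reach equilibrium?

to the left

Q_c = [L]² / ([G]·[DE]²·[J]²) = (0.0134)² / ((0.00567)·(0.696)²·(0.239)²) = 1.14
Q_c = 1.14 > K_c = 0.497, so the reverse reaction proceeds.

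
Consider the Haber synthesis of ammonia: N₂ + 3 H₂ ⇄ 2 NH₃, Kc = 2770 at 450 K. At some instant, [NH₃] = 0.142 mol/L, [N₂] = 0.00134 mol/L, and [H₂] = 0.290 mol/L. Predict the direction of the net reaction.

Qc = [NH₃]² / ([N₂]·[H₂]³) = (0.142)² / ((0.00134)·(0.290)³) = 617
Qc = 617 < Kc = 2770, so the forward reaction proceeds.

to the right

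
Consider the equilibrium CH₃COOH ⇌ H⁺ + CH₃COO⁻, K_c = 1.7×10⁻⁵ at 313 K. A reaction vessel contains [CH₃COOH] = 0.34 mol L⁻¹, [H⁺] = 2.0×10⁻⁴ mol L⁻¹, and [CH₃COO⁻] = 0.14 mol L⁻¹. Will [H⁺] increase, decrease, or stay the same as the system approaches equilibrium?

Q_c = [H⁺]·[CH₃COO⁻] / [CH₃COOH] = (2.0×10⁻⁴)·(0.14) / (0.34) = 8.2×10⁻⁵
Q_c = 8.2×10⁻⁵ > K_c = 1.7×10⁻⁵: net reverse reaction.
H⁺ is a product, so it decreases.

decrease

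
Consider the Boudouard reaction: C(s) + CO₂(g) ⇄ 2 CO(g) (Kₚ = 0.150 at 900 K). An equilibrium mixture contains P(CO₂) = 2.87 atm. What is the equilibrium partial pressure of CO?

P(CO) = 0.656 atm

(C is a pure solid — omitted from Kₚ.)
At equilibrium, Kₚ = P(CO)² / P(CO₂) = 0.150.
(P(CO))² / (2.87) = 0.150
P(CO)² = 0.431 ⇒ P(CO) = 0.656 atm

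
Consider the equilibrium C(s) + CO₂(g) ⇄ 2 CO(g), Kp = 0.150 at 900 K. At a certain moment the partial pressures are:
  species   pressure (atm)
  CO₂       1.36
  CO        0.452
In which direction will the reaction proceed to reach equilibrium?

neither direction; the system is at equilibrium

(C is a pure solid — omitted from Qp.)
Qp = P(CO)² / P(CO₂) = (0.452)² / (1.36) = 0.150
Qp = 0.150 = Kp, so the system is already at equilibrium.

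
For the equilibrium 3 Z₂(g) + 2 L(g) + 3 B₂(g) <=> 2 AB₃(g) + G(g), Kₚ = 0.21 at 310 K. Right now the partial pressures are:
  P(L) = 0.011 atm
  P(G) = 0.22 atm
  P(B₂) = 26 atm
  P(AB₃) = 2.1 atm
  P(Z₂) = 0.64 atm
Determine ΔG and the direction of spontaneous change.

Qₚ = P(AB₃)²·P(G) / (P(Z₂)³·P(L)²·P(B₂)³) = (2.1)²·(0.22) / ((0.64)³·(0.011)²·(26)³) = 1.74
ΔG = RT ln(Qₚ/Kₚ) = (8.314 J mol⁻¹ K⁻¹)(310 K) × ln(1.74/0.21)
   = (2.577 kJ/mol)(2.115) = 5.45 kJ/mol
ΔG > 0, so the forward reaction is non-spontaneous (proceeds in reverse).

ΔG = 5.45 kJ/mol; the forward reaction is non-spontaneous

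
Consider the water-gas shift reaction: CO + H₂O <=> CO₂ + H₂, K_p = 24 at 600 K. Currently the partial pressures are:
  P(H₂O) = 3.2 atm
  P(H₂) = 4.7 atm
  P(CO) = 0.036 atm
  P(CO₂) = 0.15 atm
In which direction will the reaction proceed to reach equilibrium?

Q_p = P(CO₂)·P(H₂) / (P(CO)·P(H₂O)) = (0.15)·(4.7) / ((0.036)·(3.2)) = 6.1
Q_p = 6.1 < K_p = 24, so the forward reaction proceeds.

in the forward direction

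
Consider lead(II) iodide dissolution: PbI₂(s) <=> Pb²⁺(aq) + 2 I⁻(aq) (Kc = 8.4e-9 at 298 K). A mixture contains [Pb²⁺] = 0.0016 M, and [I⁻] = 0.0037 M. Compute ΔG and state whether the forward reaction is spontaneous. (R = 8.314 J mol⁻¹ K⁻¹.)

(PbI₂ is a pure solid — omitted from Qc.)
Qc = [Pb²⁺]·[I⁻]² = (0.0016)·(0.0037)² = 2.19e-8
ΔG = RT ln(Qc/Kc) = (8.314 J mol⁻¹ K⁻¹)(298 K) × ln(2.19e-8/8.4e-9)
   = (2.478 kJ/mol)(0.9583) = 2.37 kJ/mol
ΔG > 0, so the forward reaction is non-spontaneous (proceeds in reverse).

ΔG = 2.37 kJ/mol; the forward reaction is non-spontaneous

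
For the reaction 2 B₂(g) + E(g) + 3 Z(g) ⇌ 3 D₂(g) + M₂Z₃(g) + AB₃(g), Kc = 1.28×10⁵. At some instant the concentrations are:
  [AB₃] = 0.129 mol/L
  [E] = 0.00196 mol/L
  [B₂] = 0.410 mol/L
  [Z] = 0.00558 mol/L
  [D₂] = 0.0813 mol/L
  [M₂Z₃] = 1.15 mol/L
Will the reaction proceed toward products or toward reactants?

Qc = [D₂]³·[M₂Z₃]·[AB₃] / ([B₂]²·[E]·[Z]³) = (0.0813)³·(1.15)·(0.129) / ((0.410)²·(0.00196)·(0.00558)³) = 1.39×10⁶
Qc = 1.39×10⁶ > Kc = 1.28×10⁵, so the reverse reaction proceeds.

to the left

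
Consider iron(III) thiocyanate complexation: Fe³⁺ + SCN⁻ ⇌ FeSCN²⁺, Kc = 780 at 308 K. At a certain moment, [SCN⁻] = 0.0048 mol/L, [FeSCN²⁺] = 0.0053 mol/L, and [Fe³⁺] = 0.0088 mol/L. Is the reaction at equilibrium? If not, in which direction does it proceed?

toward products

Qc = [FeSCN²⁺] / ([Fe³⁺]·[SCN⁻]) = (0.0053) / ((0.0088)·(0.0048)) = 130
Qc = 130 < Kc = 780, so the forward reaction proceeds.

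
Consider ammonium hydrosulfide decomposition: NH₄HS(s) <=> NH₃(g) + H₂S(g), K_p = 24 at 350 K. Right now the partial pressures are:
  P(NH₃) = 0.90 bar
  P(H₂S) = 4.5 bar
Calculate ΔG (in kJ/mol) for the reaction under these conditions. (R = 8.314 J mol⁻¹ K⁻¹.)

ΔG = -5.18 kJ/mol

(NH₄HS is a pure solid — omitted from Q_p.)
Q_p = P(NH₃)·P(H₂S) = (0.90)·(4.5) = 4.05
ΔG = RT ln(Q_p/K_p) = (8.314 J mol⁻¹ K⁻¹)(350 K) × ln(4.05/24)
   = (2.910 kJ/mol)(-1.779) = -5.18 kJ/mol
ΔG < 0, so the forward reaction is spontaneous (proceeds forward).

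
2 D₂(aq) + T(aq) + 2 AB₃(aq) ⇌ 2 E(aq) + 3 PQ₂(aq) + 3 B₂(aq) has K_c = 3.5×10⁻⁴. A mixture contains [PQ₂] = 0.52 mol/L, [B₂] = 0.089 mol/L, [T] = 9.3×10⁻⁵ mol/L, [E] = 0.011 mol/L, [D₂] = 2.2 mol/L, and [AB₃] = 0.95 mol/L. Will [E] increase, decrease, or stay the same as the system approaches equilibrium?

Q_c = [E]²·[PQ₂]³·[B₂]³ / ([D₂]²·[T]·[AB₃]²) = (0.011)²·(0.52)³·(0.089)³ / ((2.2)²·(9.3×10⁻⁵)·(0.95)²) = 3.0×10⁻⁵
Q_c = 3.0×10⁻⁵ < K_c = 3.5×10⁻⁴: net forward reaction.
E is a product, so it increases.

increase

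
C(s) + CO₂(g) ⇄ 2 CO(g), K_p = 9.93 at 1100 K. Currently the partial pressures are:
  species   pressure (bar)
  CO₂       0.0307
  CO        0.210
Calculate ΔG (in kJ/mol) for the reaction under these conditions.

(C is a pure solid — omitted from Q_p.)
Q_p = P(CO)² / P(CO₂) = (0.210)² / (0.0307) = 1.44
ΔG = RT ln(Q_p/K_p) = (8.314 J mol⁻¹ K⁻¹)(1100 K) × ln(1.44/9.93)
   = (9.145 kJ/mol)(-1.931) = -17.7 kJ/mol
ΔG < 0, so the forward reaction is spontaneous (proceeds forward).

ΔG = -17.7 kJ/mol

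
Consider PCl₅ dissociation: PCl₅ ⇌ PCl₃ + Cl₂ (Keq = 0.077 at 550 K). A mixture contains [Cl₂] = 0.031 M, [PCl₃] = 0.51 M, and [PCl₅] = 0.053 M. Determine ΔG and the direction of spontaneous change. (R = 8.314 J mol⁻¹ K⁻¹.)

Q = [PCl₃]·[Cl₂] / [PCl₅] = (0.51)·(0.031) / (0.053) = 0.298
ΔG = RT ln(Q/Keq) = (8.314 J mol⁻¹ K⁻¹)(550 K) × ln(0.298/0.077)
   = (4.573 kJ/mol)(1.353) = 6.19 kJ/mol
ΔG > 0, so the forward reaction is non-spontaneous (proceeds in reverse).

ΔG = 6.19 kJ/mol; the forward reaction is non-spontaneous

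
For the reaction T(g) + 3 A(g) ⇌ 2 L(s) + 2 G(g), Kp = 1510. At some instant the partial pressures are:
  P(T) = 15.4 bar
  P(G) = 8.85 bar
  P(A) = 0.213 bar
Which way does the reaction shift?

to the right

(L is a pure solid — omitted from Qp.)
Qp = P(G)² / (P(T)·P(A)³) = (8.85)² / ((15.4)·(0.213)³) = 526
Qp = 526 < Kp = 1510, so the forward reaction proceeds.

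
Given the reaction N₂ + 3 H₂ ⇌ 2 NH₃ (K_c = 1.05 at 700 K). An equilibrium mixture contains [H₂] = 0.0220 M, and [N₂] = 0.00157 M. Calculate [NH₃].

[NH₃] = 1.32×10⁻⁴ M

At equilibrium, K_c = [NH₃]² / ([N₂]·[H₂]³) = 1.05.
([NH₃])² / ((0.00157)·(0.0220)³) = 1.05
[NH₃]² = 1.76×10⁻⁸ ⇒ [NH₃] = 1.32×10⁻⁴ M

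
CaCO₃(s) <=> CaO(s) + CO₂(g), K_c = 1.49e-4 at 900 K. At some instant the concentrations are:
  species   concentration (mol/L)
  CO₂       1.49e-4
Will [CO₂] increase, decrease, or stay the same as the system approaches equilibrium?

(CaCO₃, CaO are pure solids — omitted from Q_c.)
Q_c = [CO₂] = 1.49e-4
Q_c = 1.49e-4 = K_c; the system is at equilibrium.

stay the same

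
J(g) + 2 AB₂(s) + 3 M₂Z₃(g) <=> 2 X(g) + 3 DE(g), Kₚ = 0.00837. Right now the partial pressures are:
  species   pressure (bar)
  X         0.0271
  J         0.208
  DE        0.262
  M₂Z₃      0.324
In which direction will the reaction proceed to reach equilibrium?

in the forward direction

(AB₂ is a pure solid — omitted from Qₚ.)
Qₚ = P(X)²·P(DE)³ / (P(J)·P(M₂Z₃)³) = (0.0271)²·(0.262)³ / ((0.208)·(0.324)³) = 0.00187
Qₚ = 0.00187 < Kₚ = 0.00837, so the forward reaction proceeds.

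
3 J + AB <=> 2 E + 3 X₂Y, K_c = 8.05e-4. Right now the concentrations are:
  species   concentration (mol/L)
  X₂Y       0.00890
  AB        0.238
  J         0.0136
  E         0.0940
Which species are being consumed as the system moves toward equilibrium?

Q_c = [E]²·[X₂Y]³ / ([J]³·[AB]) = (0.0940)²·(0.00890)³ / ((0.0136)³·(0.238)) = 0.0104
Q_c = 0.0104 > K_c = 8.05e-4: net reverse reaction.

E, X₂Y (products)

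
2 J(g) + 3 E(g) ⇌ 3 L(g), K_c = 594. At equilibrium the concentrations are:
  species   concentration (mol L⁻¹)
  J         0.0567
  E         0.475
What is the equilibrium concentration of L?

[L] = 0.589 mol L⁻¹

At equilibrium, K_c = [L]³ / ([J]²·[E]³) = 594.
([L])³ / ((0.0567)²·(0.475)³) = 594
[L]³ = 0.205 ⇒ [L] = 0.589 mol L⁻¹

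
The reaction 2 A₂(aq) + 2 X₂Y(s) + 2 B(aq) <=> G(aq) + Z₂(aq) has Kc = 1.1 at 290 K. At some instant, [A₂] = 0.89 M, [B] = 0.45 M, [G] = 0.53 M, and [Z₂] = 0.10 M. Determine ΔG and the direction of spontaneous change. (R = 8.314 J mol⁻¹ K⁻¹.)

(X₂Y is a pure solid — omitted from Qc.)
Qc = [G]·[Z₂] / ([A₂]²·[B]²) = (0.53)·(0.10) / ((0.89)²·(0.45)²) = 0.330
ΔG = RT ln(Qc/Kc) = (8.314 J mol⁻¹ K⁻¹)(290 K) × ln(0.330/1.1)
   = (2.411 kJ/mol)(-1.204) = -2.90 kJ/mol
ΔG < 0, so the forward reaction is spontaneous (proceeds forward).

ΔG = -2.90 kJ/mol; the forward reaction is spontaneous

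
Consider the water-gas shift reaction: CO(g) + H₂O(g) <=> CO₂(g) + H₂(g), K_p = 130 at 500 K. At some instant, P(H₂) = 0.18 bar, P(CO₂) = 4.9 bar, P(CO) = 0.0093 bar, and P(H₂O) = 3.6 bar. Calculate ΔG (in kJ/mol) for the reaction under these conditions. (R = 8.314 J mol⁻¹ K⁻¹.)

ΔG = -6.64 kJ/mol

Q_p = P(CO₂)·P(H₂) / (P(CO)·P(H₂O)) = (4.9)·(0.18) / ((0.0093)·(3.6)) = 26.3
ΔG = RT ln(Q_p/K_p) = (8.314 J mol⁻¹ K⁻¹)(500 K) × ln(26.3/130)
   = (4.157 kJ/mol)(-1.598) = -6.64 kJ/mol
ΔG < 0, so the forward reaction is spontaneous (proceeds forward).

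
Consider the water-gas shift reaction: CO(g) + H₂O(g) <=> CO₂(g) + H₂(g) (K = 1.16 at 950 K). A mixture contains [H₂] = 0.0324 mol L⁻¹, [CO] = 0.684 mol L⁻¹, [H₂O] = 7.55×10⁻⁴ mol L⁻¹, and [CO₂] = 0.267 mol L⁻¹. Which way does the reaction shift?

in the reverse direction

Q = [CO₂]·[H₂] / ([CO]·[H₂O]) = (0.267)·(0.0324) / ((0.684)·(7.55×10⁻⁴)) = 16.8
Q = 16.8 > K = 1.16, so the reverse reaction proceeds.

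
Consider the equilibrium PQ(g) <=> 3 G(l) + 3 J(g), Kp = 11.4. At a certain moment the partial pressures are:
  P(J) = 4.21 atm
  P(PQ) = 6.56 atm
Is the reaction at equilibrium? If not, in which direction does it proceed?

(G is a pure liquid — omitted from Qp.)
Qp = P(J)³ / P(PQ) = (4.21)³ / (6.56) = 11.4
Qp = 11.4 = Kp, so the system is already at equilibrium.

neither direction; the system is at equilibrium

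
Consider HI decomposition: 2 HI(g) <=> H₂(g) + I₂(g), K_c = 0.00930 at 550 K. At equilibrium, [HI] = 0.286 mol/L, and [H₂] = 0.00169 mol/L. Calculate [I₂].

[I₂] = 0.450 mol/L

At equilibrium, K_c = [H₂]·[I₂] / [HI]² = 0.00930.
(0.00169)·([I₂]) / (0.286)² = 0.00930
[I₂] = 0.450 mol/L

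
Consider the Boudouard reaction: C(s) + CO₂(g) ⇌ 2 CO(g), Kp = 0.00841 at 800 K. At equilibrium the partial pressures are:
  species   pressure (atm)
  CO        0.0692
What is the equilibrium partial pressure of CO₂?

P(CO₂) = 0.569 atm

(C is a pure solid — omitted from Kp.)
At equilibrium, Kp = P(CO)² / P(CO₂) = 0.00841.
(0.0692)² / (P(CO₂)) = 0.00841
P(CO₂) = 0.569 atm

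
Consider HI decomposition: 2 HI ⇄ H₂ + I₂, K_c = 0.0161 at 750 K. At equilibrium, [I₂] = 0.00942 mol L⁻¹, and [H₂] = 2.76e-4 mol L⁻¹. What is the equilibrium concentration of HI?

At equilibrium, K_c = [H₂]·[I₂] / [HI]² = 0.0161.
(2.76e-4)·(0.00942) / ([HI])² = 0.0161
[HI]² = 1.61e-4 ⇒ [HI] = 0.0127 mol L⁻¹

[HI] = 0.0127 mol L⁻¹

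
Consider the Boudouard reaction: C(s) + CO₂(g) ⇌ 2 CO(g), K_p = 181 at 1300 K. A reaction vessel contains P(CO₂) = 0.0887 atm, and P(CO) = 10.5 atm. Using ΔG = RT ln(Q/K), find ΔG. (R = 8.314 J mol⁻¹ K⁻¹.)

ΔG = 20.8 kJ/mol

(C is a pure solid — omitted from Q_p.)
Q_p = P(CO)² / P(CO₂) = (10.5)² / (0.0887) = 1240
ΔG = RT ln(Q_p/K_p) = (8.314 J mol⁻¹ K⁻¹)(1300 K) × ln(1240/181)
   = (10.81 kJ/mol)(1.924) = 20.8 kJ/mol
ΔG > 0, so the forward reaction is non-spontaneous (proceeds in reverse).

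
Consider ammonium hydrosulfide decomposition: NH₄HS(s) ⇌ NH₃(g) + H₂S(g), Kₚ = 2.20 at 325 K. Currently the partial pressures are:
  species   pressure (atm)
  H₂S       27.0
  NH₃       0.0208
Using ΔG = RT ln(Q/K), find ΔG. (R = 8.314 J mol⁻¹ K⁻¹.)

(NH₄HS is a pure solid — omitted from Qₚ.)
Qₚ = P(NH₃)·P(H₂S) = (0.0208)·(27.0) = 0.562
ΔG = RT ln(Qₚ/Kₚ) = (8.314 J mol⁻¹ K⁻¹)(325 K) × ln(0.562/2.20)
   = (2.702 kJ/mol)(-1.365) = -3.69 kJ/mol
ΔG < 0, so the forward reaction is spontaneous (proceeds forward).

ΔG = -3.69 kJ/mol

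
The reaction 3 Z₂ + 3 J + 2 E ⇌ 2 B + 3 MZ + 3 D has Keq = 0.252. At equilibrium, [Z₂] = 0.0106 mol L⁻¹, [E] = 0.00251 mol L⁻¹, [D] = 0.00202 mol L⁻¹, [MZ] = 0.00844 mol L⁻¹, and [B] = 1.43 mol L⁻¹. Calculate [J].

At equilibrium, Keq = [B]²·[MZ]³·[D]³ / ([Z₂]³·[J]³·[E]²) = 0.252.
(1.43)²·(0.00844)³·(0.00202)³ / ((0.0106)³·([J])³·(0.00251)²) = 0.252
[J]³ = 0.00536 ⇒ [J] = 0.175 mol L⁻¹

[J] = 0.175 mol L⁻¹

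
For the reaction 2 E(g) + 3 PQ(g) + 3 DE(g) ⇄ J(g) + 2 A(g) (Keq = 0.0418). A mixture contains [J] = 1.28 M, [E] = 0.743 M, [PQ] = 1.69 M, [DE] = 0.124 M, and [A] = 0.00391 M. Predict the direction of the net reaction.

Q = [J]·[A]² / ([E]²·[PQ]³·[DE]³) = (1.28)·(0.00391)² / ((0.743)²·(1.69)³·(0.124)³) = 0.00385
Q = 0.00385 < Keq = 0.0418, so the forward reaction proceeds.

to the right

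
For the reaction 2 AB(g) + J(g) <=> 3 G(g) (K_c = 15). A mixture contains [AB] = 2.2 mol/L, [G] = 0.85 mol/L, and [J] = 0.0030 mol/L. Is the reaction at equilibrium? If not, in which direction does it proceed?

Q_c = [G]³ / ([AB]²·[J]) = (0.85)³ / ((2.2)²·(0.0030)) = 42
Q_c = 42 > K_c = 15, so the reverse reaction proceeds.

to the left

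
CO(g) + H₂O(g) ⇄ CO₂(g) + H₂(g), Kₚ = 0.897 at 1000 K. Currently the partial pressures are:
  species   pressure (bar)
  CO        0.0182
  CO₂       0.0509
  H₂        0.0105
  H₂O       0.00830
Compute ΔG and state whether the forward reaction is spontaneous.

ΔG = 11.4 kJ/mol; the forward reaction is non-spontaneous

Qₚ = P(CO₂)·P(H₂) / (P(CO)·P(H₂O)) = (0.0509)·(0.0105) / ((0.0182)·(0.00830)) = 3.54
ΔG = RT ln(Qₚ/Kₚ) = (8.314 J mol⁻¹ K⁻¹)(1000 K) × ln(3.54/0.897)
   = (8.314 kJ/mol)(1.373) = 11.4 kJ/mol
ΔG > 0, so the forward reaction is non-spontaneous (proceeds in reverse).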